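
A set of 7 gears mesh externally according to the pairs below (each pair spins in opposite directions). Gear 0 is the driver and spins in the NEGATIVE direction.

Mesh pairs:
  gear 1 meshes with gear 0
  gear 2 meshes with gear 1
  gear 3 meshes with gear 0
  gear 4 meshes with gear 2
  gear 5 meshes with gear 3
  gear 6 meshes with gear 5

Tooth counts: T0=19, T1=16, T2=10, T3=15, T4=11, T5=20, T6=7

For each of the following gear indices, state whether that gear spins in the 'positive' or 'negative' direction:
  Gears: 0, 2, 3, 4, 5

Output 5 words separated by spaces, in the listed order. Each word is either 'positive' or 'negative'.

Answer: negative negative positive positive negative

Derivation:
Gear 0 (driver): negative (depth 0)
  gear 1: meshes with gear 0 -> depth 1 -> positive (opposite of gear 0)
  gear 2: meshes with gear 1 -> depth 2 -> negative (opposite of gear 1)
  gear 3: meshes with gear 0 -> depth 1 -> positive (opposite of gear 0)
  gear 4: meshes with gear 2 -> depth 3 -> positive (opposite of gear 2)
  gear 5: meshes with gear 3 -> depth 2 -> negative (opposite of gear 3)
  gear 6: meshes with gear 5 -> depth 3 -> positive (opposite of gear 5)
Queried indices 0, 2, 3, 4, 5 -> negative, negative, positive, positive, negative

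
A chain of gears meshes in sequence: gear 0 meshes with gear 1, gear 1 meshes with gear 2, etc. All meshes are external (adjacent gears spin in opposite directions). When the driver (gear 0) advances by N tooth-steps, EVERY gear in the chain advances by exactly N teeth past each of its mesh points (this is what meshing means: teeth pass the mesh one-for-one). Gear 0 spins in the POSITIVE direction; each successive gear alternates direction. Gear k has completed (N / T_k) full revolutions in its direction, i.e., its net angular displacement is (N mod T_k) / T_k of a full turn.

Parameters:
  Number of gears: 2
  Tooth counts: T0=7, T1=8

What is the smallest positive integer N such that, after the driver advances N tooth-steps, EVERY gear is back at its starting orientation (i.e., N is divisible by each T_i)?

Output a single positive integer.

Answer: 56

Derivation:
Gear k returns to start when N is a multiple of T_k.
All gears at start simultaneously when N is a common multiple of [7, 8]; the smallest such N is lcm(7, 8).
Start: lcm = T0 = 7
Fold in T1=8: gcd(7, 8) = 1; lcm(7, 8) = 7 * 8 / 1 = 56 / 1 = 56
Full cycle length = 56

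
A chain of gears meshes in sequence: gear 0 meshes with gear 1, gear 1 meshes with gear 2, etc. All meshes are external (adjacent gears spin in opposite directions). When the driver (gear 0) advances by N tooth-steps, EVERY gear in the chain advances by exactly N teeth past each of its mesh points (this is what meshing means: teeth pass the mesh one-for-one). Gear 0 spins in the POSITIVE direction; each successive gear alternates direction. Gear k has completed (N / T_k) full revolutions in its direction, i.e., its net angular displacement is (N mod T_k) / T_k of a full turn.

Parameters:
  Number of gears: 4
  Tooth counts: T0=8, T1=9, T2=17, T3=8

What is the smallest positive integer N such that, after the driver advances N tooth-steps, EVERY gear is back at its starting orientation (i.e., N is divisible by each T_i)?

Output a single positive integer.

Gear k returns to start when N is a multiple of T_k.
All gears at start simultaneously when N is a common multiple of [8, 9, 17, 8]; the smallest such N is lcm(8, 9, 17, 8).
Start: lcm = T0 = 8
Fold in T1=9: gcd(8, 9) = 1; lcm(8, 9) = 8 * 9 / 1 = 72 / 1 = 72
Fold in T2=17: gcd(72, 17) = 1; lcm(72, 17) = 72 * 17 / 1 = 1224 / 1 = 1224
Fold in T3=8: gcd(1224, 8) = 8; lcm(1224, 8) = 1224 * 8 / 8 = 9792 / 8 = 1224
Full cycle length = 1224

Answer: 1224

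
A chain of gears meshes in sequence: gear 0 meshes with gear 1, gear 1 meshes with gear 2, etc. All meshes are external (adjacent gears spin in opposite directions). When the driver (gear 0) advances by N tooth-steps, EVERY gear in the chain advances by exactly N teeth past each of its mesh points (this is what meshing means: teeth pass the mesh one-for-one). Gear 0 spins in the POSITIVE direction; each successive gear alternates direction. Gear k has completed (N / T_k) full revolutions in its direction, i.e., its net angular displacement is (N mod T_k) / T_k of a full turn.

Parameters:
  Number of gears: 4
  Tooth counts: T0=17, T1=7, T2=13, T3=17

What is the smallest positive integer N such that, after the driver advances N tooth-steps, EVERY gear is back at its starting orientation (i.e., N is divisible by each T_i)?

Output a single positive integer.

Answer: 1547

Derivation:
Gear k returns to start when N is a multiple of T_k.
All gears at start simultaneously when N is a common multiple of [17, 7, 13, 17]; the smallest such N is lcm(17, 7, 13, 17).
Start: lcm = T0 = 17
Fold in T1=7: gcd(17, 7) = 1; lcm(17, 7) = 17 * 7 / 1 = 119 / 1 = 119
Fold in T2=13: gcd(119, 13) = 1; lcm(119, 13) = 119 * 13 / 1 = 1547 / 1 = 1547
Fold in T3=17: gcd(1547, 17) = 17; lcm(1547, 17) = 1547 * 17 / 17 = 26299 / 17 = 1547
Full cycle length = 1547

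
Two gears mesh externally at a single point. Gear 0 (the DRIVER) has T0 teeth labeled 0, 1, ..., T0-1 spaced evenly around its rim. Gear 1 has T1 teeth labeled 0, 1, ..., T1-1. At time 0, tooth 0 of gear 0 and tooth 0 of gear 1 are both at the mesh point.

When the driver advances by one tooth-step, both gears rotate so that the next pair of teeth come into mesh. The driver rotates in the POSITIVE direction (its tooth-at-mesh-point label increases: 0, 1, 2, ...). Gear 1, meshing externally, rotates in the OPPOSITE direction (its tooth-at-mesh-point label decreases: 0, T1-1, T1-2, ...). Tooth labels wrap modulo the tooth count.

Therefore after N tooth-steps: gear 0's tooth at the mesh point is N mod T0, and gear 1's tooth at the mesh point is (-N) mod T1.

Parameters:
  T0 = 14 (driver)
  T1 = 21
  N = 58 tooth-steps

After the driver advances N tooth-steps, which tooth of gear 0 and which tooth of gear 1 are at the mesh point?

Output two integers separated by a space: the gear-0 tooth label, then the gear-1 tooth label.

Answer: 2 5

Derivation:
Gear 0 (driver, T0=14): tooth at mesh = N mod T0
  58 = 4 * 14 + 2, so 58 mod 14 = 2
  gear 0 tooth = 2
Gear 1 (driven, T1=21): tooth at mesh = (-N) mod T1
  58 = 2 * 21 + 16, so 58 mod 21 = 16
  (-58) mod 21 = (-16) mod 21 = 21 - 16 = 5
Mesh after 58 steps: gear-0 tooth 2 meets gear-1 tooth 5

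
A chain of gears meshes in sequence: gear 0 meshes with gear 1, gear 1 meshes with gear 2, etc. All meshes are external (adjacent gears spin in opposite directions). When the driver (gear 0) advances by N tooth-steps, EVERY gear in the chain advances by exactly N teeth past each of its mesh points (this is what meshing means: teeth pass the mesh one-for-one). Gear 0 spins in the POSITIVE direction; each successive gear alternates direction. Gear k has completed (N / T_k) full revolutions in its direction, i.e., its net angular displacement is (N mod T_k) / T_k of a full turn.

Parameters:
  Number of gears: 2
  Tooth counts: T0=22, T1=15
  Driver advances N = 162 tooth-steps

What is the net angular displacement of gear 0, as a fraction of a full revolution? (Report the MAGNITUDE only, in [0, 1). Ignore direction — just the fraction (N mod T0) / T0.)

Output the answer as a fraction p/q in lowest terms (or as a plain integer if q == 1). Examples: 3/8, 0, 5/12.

Chain of 2 gears, tooth counts: [22, 15]
  gear 0: T0=22, direction=positive, advance = 162 mod 22 = 8 teeth = 8/22 turn
  gear 1: T1=15, direction=negative, advance = 162 mod 15 = 12 teeth = 12/15 turn
Gear 0: 162 mod 22 = 8
Fraction = 8 / 22 = 4/11 (gcd(8,22)=2) = 4/11

Answer: 4/11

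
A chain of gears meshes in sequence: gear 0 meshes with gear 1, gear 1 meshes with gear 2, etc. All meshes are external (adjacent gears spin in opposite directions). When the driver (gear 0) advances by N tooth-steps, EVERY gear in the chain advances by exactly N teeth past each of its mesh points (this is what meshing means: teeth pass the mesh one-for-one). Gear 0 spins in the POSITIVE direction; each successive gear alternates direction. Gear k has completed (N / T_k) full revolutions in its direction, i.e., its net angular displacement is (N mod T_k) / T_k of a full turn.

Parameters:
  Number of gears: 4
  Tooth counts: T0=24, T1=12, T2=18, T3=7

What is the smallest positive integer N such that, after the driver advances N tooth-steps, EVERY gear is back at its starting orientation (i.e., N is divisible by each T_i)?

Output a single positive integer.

Gear k returns to start when N is a multiple of T_k.
All gears at start simultaneously when N is a common multiple of [24, 12, 18, 7]; the smallest such N is lcm(24, 12, 18, 7).
Start: lcm = T0 = 24
Fold in T1=12: gcd(24, 12) = 12; lcm(24, 12) = 24 * 12 / 12 = 288 / 12 = 24
Fold in T2=18: gcd(24, 18) = 6; lcm(24, 18) = 24 * 18 / 6 = 432 / 6 = 72
Fold in T3=7: gcd(72, 7) = 1; lcm(72, 7) = 72 * 7 / 1 = 504 / 1 = 504
Full cycle length = 504

Answer: 504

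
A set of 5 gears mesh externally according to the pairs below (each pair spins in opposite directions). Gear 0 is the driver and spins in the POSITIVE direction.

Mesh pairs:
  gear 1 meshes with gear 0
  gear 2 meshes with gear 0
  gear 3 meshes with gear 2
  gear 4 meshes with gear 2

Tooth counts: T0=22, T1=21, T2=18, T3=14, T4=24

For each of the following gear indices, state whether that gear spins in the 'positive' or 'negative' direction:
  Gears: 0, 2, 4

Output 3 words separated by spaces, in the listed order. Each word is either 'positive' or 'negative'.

Gear 0 (driver): positive (depth 0)
  gear 1: meshes with gear 0 -> depth 1 -> negative (opposite of gear 0)
  gear 2: meshes with gear 0 -> depth 1 -> negative (opposite of gear 0)
  gear 3: meshes with gear 2 -> depth 2 -> positive (opposite of gear 2)
  gear 4: meshes with gear 2 -> depth 2 -> positive (opposite of gear 2)
Queried indices 0, 2, 4 -> positive, negative, positive

Answer: positive negative positive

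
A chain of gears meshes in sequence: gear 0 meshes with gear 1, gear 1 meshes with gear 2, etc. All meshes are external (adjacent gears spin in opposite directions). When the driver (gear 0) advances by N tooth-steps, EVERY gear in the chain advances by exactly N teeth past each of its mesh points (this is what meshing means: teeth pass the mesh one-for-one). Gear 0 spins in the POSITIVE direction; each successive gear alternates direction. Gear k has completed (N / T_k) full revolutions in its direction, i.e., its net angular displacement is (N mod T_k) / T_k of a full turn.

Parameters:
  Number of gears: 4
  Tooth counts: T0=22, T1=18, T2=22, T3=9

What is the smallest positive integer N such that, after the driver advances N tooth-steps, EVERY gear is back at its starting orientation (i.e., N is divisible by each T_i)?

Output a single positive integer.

Answer: 198

Derivation:
Gear k returns to start when N is a multiple of T_k.
All gears at start simultaneously when N is a common multiple of [22, 18, 22, 9]; the smallest such N is lcm(22, 18, 22, 9).
Start: lcm = T0 = 22
Fold in T1=18: gcd(22, 18) = 2; lcm(22, 18) = 22 * 18 / 2 = 396 / 2 = 198
Fold in T2=22: gcd(198, 22) = 22; lcm(198, 22) = 198 * 22 / 22 = 4356 / 22 = 198
Fold in T3=9: gcd(198, 9) = 9; lcm(198, 9) = 198 * 9 / 9 = 1782 / 9 = 198
Full cycle length = 198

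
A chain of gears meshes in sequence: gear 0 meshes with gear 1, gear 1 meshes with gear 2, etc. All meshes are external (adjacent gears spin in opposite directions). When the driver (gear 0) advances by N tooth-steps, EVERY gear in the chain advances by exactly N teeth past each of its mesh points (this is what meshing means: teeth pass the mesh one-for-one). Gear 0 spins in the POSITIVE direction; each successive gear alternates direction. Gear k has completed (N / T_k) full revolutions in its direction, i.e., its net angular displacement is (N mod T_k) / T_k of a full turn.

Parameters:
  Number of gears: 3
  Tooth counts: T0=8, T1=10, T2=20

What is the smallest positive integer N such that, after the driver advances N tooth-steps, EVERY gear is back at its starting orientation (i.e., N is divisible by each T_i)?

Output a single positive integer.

Answer: 40

Derivation:
Gear k returns to start when N is a multiple of T_k.
All gears at start simultaneously when N is a common multiple of [8, 10, 20]; the smallest such N is lcm(8, 10, 20).
Start: lcm = T0 = 8
Fold in T1=10: gcd(8, 10) = 2; lcm(8, 10) = 8 * 10 / 2 = 80 / 2 = 40
Fold in T2=20: gcd(40, 20) = 20; lcm(40, 20) = 40 * 20 / 20 = 800 / 20 = 40
Full cycle length = 40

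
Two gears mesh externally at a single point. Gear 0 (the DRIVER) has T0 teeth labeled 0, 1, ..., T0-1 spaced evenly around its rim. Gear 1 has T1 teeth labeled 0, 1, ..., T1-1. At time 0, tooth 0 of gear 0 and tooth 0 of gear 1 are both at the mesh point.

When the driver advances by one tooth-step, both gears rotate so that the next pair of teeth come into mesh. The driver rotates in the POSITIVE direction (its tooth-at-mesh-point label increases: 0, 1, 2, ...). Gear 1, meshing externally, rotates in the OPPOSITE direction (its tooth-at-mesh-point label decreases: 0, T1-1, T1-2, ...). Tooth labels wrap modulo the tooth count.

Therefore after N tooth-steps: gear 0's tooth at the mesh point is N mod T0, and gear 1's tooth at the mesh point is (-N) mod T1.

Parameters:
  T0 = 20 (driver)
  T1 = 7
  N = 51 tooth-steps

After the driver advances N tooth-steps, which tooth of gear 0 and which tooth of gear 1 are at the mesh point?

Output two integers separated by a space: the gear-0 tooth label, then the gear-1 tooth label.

Gear 0 (driver, T0=20): tooth at mesh = N mod T0
  51 = 2 * 20 + 11, so 51 mod 20 = 11
  gear 0 tooth = 11
Gear 1 (driven, T1=7): tooth at mesh = (-N) mod T1
  51 = 7 * 7 + 2, so 51 mod 7 = 2
  (-51) mod 7 = (-2) mod 7 = 7 - 2 = 5
Mesh after 51 steps: gear-0 tooth 11 meets gear-1 tooth 5

Answer: 11 5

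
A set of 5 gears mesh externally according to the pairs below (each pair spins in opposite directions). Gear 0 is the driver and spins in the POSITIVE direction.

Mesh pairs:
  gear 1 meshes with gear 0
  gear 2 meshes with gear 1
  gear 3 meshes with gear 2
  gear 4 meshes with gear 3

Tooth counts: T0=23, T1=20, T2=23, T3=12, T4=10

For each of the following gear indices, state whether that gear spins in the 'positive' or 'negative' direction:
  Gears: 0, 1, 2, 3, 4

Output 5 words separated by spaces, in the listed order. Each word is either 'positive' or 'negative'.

Answer: positive negative positive negative positive

Derivation:
Gear 0 (driver): positive (depth 0)
  gear 1: meshes with gear 0 -> depth 1 -> negative (opposite of gear 0)
  gear 2: meshes with gear 1 -> depth 2 -> positive (opposite of gear 1)
  gear 3: meshes with gear 2 -> depth 3 -> negative (opposite of gear 2)
  gear 4: meshes with gear 3 -> depth 4 -> positive (opposite of gear 3)
Queried indices 0, 1, 2, 3, 4 -> positive, negative, positive, negative, positive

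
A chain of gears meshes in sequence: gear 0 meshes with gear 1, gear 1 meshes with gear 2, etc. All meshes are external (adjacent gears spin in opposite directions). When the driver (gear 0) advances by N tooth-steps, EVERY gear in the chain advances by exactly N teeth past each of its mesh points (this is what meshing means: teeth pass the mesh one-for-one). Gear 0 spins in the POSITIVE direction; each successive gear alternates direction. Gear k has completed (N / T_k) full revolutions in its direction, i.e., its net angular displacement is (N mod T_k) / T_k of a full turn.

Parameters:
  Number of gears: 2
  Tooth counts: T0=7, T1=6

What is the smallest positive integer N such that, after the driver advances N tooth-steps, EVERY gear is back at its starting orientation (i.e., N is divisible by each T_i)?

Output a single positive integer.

Answer: 42

Derivation:
Gear k returns to start when N is a multiple of T_k.
All gears at start simultaneously when N is a common multiple of [7, 6]; the smallest such N is lcm(7, 6).
Start: lcm = T0 = 7
Fold in T1=6: gcd(7, 6) = 1; lcm(7, 6) = 7 * 6 / 1 = 42 / 1 = 42
Full cycle length = 42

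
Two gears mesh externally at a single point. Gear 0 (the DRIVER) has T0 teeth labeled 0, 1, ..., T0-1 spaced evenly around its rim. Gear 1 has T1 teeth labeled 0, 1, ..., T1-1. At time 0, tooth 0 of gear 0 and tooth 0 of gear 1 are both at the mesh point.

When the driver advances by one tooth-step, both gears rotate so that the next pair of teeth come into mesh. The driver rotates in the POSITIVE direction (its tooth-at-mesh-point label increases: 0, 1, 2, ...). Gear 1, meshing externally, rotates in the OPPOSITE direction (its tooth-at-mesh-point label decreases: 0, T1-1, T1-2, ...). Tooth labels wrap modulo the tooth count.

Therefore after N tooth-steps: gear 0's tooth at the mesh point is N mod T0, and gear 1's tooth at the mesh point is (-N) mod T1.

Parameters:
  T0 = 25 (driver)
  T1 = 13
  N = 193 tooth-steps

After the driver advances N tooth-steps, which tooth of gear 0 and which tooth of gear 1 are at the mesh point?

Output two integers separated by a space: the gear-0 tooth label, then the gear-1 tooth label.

Gear 0 (driver, T0=25): tooth at mesh = N mod T0
  193 = 7 * 25 + 18, so 193 mod 25 = 18
  gear 0 tooth = 18
Gear 1 (driven, T1=13): tooth at mesh = (-N) mod T1
  193 = 14 * 13 + 11, so 193 mod 13 = 11
  (-193) mod 13 = (-11) mod 13 = 13 - 11 = 2
Mesh after 193 steps: gear-0 tooth 18 meets gear-1 tooth 2

Answer: 18 2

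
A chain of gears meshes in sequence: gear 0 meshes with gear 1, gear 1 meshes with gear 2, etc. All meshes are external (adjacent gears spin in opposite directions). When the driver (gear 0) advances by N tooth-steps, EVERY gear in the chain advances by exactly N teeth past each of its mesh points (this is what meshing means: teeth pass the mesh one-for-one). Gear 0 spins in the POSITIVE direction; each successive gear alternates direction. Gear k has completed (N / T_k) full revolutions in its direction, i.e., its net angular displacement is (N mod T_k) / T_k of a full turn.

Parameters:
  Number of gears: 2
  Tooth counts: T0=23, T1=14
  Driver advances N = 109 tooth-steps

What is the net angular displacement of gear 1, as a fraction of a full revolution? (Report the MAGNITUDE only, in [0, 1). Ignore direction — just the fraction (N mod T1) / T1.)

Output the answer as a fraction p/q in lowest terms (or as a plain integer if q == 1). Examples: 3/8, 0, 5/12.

Answer: 11/14

Derivation:
Chain of 2 gears, tooth counts: [23, 14]
  gear 0: T0=23, direction=positive, advance = 109 mod 23 = 17 teeth = 17/23 turn
  gear 1: T1=14, direction=negative, advance = 109 mod 14 = 11 teeth = 11/14 turn
Gear 1: 109 mod 14 = 11
Fraction = 11 / 14 = 11/14 (gcd(11,14)=1) = 11/14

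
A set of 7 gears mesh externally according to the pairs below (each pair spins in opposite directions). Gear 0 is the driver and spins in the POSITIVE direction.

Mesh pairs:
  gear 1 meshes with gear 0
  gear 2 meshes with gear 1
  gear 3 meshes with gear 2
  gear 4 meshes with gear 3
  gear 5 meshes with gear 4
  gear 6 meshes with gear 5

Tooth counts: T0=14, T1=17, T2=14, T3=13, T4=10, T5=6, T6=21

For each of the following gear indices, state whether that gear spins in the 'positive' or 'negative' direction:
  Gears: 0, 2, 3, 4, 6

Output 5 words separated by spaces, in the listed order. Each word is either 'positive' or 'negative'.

Answer: positive positive negative positive positive

Derivation:
Gear 0 (driver): positive (depth 0)
  gear 1: meshes with gear 0 -> depth 1 -> negative (opposite of gear 0)
  gear 2: meshes with gear 1 -> depth 2 -> positive (opposite of gear 1)
  gear 3: meshes with gear 2 -> depth 3 -> negative (opposite of gear 2)
  gear 4: meshes with gear 3 -> depth 4 -> positive (opposite of gear 3)
  gear 5: meshes with gear 4 -> depth 5 -> negative (opposite of gear 4)
  gear 6: meshes with gear 5 -> depth 6 -> positive (opposite of gear 5)
Queried indices 0, 2, 3, 4, 6 -> positive, positive, negative, positive, positive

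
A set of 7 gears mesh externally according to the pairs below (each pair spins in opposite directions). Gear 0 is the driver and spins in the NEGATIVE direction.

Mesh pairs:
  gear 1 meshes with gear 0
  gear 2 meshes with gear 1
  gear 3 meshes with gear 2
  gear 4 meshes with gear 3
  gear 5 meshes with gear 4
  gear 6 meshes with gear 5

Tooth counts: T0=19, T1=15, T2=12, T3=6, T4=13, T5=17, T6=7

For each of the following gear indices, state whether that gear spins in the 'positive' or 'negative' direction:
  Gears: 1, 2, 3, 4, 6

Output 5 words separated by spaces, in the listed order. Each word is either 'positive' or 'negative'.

Answer: positive negative positive negative negative

Derivation:
Gear 0 (driver): negative (depth 0)
  gear 1: meshes with gear 0 -> depth 1 -> positive (opposite of gear 0)
  gear 2: meshes with gear 1 -> depth 2 -> negative (opposite of gear 1)
  gear 3: meshes with gear 2 -> depth 3 -> positive (opposite of gear 2)
  gear 4: meshes with gear 3 -> depth 4 -> negative (opposite of gear 3)
  gear 5: meshes with gear 4 -> depth 5 -> positive (opposite of gear 4)
  gear 6: meshes with gear 5 -> depth 6 -> negative (opposite of gear 5)
Queried indices 1, 2, 3, 4, 6 -> positive, negative, positive, negative, negative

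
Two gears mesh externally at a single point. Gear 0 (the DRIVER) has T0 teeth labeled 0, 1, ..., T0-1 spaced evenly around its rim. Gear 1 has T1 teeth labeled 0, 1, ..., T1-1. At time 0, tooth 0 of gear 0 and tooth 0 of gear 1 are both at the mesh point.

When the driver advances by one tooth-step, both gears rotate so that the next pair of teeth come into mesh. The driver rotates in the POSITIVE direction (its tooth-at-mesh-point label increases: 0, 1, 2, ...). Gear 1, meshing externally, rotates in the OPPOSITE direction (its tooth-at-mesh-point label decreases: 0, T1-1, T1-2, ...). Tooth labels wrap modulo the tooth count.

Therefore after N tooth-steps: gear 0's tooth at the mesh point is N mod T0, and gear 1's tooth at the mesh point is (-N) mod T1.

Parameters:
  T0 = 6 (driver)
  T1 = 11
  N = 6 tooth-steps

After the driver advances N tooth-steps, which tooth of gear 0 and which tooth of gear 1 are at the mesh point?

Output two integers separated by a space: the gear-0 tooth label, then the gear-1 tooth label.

Answer: 0 5

Derivation:
Gear 0 (driver, T0=6): tooth at mesh = N mod T0
  6 = 1 * 6 + 0, so 6 mod 6 = 0
  gear 0 tooth = 0
Gear 1 (driven, T1=11): tooth at mesh = (-N) mod T1
  6 = 0 * 11 + 6, so 6 mod 11 = 6
  (-6) mod 11 = (-6) mod 11 = 11 - 6 = 5
Mesh after 6 steps: gear-0 tooth 0 meets gear-1 tooth 5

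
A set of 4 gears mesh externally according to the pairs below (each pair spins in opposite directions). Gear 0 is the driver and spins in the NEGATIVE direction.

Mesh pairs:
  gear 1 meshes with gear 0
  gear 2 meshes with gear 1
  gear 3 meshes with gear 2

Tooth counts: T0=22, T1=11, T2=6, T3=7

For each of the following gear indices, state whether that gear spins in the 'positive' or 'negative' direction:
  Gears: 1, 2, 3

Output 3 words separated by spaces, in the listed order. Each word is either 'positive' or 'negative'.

Answer: positive negative positive

Derivation:
Gear 0 (driver): negative (depth 0)
  gear 1: meshes with gear 0 -> depth 1 -> positive (opposite of gear 0)
  gear 2: meshes with gear 1 -> depth 2 -> negative (opposite of gear 1)
  gear 3: meshes with gear 2 -> depth 3 -> positive (opposite of gear 2)
Queried indices 1, 2, 3 -> positive, negative, positive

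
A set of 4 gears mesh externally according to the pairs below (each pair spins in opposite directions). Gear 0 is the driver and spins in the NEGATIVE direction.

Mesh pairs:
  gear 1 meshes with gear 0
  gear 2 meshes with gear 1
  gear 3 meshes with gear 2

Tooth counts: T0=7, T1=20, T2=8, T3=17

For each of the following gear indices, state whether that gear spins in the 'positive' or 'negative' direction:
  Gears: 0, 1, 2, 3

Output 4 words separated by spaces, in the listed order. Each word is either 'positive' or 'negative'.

Gear 0 (driver): negative (depth 0)
  gear 1: meshes with gear 0 -> depth 1 -> positive (opposite of gear 0)
  gear 2: meshes with gear 1 -> depth 2 -> negative (opposite of gear 1)
  gear 3: meshes with gear 2 -> depth 3 -> positive (opposite of gear 2)
Queried indices 0, 1, 2, 3 -> negative, positive, negative, positive

Answer: negative positive negative positive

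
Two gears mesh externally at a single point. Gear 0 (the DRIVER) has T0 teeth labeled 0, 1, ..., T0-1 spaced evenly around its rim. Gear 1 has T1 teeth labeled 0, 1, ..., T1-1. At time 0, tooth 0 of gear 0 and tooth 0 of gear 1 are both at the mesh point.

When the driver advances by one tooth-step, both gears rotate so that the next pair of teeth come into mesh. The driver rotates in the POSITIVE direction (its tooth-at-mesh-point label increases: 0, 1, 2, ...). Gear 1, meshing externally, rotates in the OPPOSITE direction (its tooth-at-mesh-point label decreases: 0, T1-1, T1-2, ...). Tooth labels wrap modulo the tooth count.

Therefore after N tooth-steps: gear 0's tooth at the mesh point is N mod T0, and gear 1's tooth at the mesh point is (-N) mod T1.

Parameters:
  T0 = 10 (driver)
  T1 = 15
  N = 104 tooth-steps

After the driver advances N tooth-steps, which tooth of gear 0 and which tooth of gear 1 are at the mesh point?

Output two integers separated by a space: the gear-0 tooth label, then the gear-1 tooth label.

Gear 0 (driver, T0=10): tooth at mesh = N mod T0
  104 = 10 * 10 + 4, so 104 mod 10 = 4
  gear 0 tooth = 4
Gear 1 (driven, T1=15): tooth at mesh = (-N) mod T1
  104 = 6 * 15 + 14, so 104 mod 15 = 14
  (-104) mod 15 = (-14) mod 15 = 15 - 14 = 1
Mesh after 104 steps: gear-0 tooth 4 meets gear-1 tooth 1

Answer: 4 1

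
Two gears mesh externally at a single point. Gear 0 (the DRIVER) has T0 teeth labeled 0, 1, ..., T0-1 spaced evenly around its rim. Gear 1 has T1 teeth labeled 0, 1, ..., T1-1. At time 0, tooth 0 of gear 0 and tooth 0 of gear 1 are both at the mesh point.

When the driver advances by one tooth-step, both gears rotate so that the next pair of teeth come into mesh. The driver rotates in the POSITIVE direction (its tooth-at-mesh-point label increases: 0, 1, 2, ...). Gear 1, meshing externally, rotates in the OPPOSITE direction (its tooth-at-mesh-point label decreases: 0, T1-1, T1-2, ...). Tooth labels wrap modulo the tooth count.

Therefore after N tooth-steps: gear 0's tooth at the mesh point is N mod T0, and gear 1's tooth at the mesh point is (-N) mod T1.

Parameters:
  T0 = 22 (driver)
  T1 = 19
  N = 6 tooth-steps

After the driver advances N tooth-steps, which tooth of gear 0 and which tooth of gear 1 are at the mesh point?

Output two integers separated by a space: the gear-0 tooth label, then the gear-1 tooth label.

Gear 0 (driver, T0=22): tooth at mesh = N mod T0
  6 = 0 * 22 + 6, so 6 mod 22 = 6
  gear 0 tooth = 6
Gear 1 (driven, T1=19): tooth at mesh = (-N) mod T1
  6 = 0 * 19 + 6, so 6 mod 19 = 6
  (-6) mod 19 = (-6) mod 19 = 19 - 6 = 13
Mesh after 6 steps: gear-0 tooth 6 meets gear-1 tooth 13

Answer: 6 13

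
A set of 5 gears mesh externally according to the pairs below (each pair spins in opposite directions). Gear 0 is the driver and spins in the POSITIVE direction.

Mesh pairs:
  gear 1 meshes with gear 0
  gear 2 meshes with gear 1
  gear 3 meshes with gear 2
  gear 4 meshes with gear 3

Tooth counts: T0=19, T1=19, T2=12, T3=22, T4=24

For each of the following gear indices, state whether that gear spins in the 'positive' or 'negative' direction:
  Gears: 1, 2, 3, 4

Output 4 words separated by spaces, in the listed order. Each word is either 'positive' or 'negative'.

Answer: negative positive negative positive

Derivation:
Gear 0 (driver): positive (depth 0)
  gear 1: meshes with gear 0 -> depth 1 -> negative (opposite of gear 0)
  gear 2: meshes with gear 1 -> depth 2 -> positive (opposite of gear 1)
  gear 3: meshes with gear 2 -> depth 3 -> negative (opposite of gear 2)
  gear 4: meshes with gear 3 -> depth 4 -> positive (opposite of gear 3)
Queried indices 1, 2, 3, 4 -> negative, positive, negative, positive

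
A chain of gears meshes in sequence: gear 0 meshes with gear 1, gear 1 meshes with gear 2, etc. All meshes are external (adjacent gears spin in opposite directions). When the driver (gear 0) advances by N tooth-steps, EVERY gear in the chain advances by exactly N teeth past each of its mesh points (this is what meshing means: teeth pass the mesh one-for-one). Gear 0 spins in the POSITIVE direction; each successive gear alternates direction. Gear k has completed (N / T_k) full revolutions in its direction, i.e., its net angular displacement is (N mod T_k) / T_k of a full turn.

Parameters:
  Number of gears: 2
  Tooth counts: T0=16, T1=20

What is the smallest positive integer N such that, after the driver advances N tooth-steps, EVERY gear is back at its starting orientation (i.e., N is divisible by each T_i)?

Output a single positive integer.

Answer: 80

Derivation:
Gear k returns to start when N is a multiple of T_k.
All gears at start simultaneously when N is a common multiple of [16, 20]; the smallest such N is lcm(16, 20).
Start: lcm = T0 = 16
Fold in T1=20: gcd(16, 20) = 4; lcm(16, 20) = 16 * 20 / 4 = 320 / 4 = 80
Full cycle length = 80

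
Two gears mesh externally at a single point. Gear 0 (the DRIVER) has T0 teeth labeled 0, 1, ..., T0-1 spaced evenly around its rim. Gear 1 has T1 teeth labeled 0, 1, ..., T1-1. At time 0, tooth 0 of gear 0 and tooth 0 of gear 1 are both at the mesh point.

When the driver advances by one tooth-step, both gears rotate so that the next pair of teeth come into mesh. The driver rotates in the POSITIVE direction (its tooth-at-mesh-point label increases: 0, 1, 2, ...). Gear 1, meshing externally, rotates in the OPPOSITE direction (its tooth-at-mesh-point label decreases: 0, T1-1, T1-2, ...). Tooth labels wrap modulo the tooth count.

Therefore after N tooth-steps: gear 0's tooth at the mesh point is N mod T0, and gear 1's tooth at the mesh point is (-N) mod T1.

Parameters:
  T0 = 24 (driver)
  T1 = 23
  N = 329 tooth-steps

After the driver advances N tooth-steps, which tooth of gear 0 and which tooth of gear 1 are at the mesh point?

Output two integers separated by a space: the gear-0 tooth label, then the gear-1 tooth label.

Answer: 17 16

Derivation:
Gear 0 (driver, T0=24): tooth at mesh = N mod T0
  329 = 13 * 24 + 17, so 329 mod 24 = 17
  gear 0 tooth = 17
Gear 1 (driven, T1=23): tooth at mesh = (-N) mod T1
  329 = 14 * 23 + 7, so 329 mod 23 = 7
  (-329) mod 23 = (-7) mod 23 = 23 - 7 = 16
Mesh after 329 steps: gear-0 tooth 17 meets gear-1 tooth 16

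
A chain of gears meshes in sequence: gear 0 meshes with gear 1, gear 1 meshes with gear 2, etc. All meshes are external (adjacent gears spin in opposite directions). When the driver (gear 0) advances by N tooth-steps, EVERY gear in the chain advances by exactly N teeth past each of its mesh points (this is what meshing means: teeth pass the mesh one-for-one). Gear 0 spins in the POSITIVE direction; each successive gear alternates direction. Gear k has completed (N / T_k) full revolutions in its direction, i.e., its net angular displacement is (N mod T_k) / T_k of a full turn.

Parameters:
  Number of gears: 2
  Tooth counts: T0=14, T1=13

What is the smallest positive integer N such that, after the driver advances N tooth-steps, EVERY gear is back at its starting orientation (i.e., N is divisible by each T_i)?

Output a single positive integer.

Gear k returns to start when N is a multiple of T_k.
All gears at start simultaneously when N is a common multiple of [14, 13]; the smallest such N is lcm(14, 13).
Start: lcm = T0 = 14
Fold in T1=13: gcd(14, 13) = 1; lcm(14, 13) = 14 * 13 / 1 = 182 / 1 = 182
Full cycle length = 182

Answer: 182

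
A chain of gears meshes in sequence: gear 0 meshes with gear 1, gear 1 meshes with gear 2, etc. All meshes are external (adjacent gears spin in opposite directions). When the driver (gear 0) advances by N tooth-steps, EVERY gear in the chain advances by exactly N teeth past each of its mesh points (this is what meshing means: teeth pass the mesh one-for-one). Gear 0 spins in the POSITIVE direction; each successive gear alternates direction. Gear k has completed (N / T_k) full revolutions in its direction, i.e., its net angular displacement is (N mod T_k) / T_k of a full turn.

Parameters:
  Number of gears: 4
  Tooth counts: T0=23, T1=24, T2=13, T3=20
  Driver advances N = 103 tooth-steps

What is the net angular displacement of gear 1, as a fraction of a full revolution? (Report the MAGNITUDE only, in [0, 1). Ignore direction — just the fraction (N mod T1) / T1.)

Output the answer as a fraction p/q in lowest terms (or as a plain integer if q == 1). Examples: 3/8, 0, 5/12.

Chain of 4 gears, tooth counts: [23, 24, 13, 20]
  gear 0: T0=23, direction=positive, advance = 103 mod 23 = 11 teeth = 11/23 turn
  gear 1: T1=24, direction=negative, advance = 103 mod 24 = 7 teeth = 7/24 turn
  gear 2: T2=13, direction=positive, advance = 103 mod 13 = 12 teeth = 12/13 turn
  gear 3: T3=20, direction=negative, advance = 103 mod 20 = 3 teeth = 3/20 turn
Gear 1: 103 mod 24 = 7
Fraction = 7 / 24 = 7/24 (gcd(7,24)=1) = 7/24

Answer: 7/24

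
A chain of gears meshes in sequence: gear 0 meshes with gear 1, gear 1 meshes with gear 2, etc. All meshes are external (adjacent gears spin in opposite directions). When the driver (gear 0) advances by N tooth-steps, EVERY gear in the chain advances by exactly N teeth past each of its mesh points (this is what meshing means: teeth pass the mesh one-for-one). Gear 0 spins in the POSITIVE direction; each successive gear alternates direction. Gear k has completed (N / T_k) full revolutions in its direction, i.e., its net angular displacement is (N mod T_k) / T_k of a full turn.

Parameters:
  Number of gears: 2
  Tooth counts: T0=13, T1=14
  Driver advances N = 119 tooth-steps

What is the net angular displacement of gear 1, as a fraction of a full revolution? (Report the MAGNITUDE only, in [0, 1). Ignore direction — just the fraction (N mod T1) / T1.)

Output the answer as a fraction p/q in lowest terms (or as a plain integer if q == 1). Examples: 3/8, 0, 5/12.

Answer: 1/2

Derivation:
Chain of 2 gears, tooth counts: [13, 14]
  gear 0: T0=13, direction=positive, advance = 119 mod 13 = 2 teeth = 2/13 turn
  gear 1: T1=14, direction=negative, advance = 119 mod 14 = 7 teeth = 7/14 turn
Gear 1: 119 mod 14 = 7
Fraction = 7 / 14 = 1/2 (gcd(7,14)=7) = 1/2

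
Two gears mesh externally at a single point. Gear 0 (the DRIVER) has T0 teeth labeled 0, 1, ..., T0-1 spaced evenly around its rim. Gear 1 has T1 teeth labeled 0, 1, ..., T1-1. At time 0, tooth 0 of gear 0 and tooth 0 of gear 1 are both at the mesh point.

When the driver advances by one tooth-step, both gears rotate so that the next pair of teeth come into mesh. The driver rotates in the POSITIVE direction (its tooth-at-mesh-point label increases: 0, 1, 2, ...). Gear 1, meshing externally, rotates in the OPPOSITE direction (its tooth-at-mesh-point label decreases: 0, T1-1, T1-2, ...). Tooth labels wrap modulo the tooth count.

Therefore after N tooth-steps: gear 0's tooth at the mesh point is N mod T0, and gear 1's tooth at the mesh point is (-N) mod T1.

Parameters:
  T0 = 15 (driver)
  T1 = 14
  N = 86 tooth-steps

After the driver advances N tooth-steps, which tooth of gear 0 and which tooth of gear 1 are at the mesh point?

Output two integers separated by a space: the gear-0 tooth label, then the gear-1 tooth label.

Answer: 11 12

Derivation:
Gear 0 (driver, T0=15): tooth at mesh = N mod T0
  86 = 5 * 15 + 11, so 86 mod 15 = 11
  gear 0 tooth = 11
Gear 1 (driven, T1=14): tooth at mesh = (-N) mod T1
  86 = 6 * 14 + 2, so 86 mod 14 = 2
  (-86) mod 14 = (-2) mod 14 = 14 - 2 = 12
Mesh after 86 steps: gear-0 tooth 11 meets gear-1 tooth 12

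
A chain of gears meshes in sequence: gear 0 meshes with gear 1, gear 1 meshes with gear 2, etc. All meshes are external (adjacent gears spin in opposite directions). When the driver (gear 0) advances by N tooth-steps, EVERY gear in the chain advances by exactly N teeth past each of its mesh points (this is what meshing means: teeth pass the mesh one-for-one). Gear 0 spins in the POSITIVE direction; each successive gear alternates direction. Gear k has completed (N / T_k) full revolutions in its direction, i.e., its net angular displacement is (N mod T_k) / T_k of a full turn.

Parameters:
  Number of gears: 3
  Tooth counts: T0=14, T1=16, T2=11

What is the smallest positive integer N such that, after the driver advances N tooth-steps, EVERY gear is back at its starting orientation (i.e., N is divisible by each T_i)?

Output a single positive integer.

Gear k returns to start when N is a multiple of T_k.
All gears at start simultaneously when N is a common multiple of [14, 16, 11]; the smallest such N is lcm(14, 16, 11).
Start: lcm = T0 = 14
Fold in T1=16: gcd(14, 16) = 2; lcm(14, 16) = 14 * 16 / 2 = 224 / 2 = 112
Fold in T2=11: gcd(112, 11) = 1; lcm(112, 11) = 112 * 11 / 1 = 1232 / 1 = 1232
Full cycle length = 1232

Answer: 1232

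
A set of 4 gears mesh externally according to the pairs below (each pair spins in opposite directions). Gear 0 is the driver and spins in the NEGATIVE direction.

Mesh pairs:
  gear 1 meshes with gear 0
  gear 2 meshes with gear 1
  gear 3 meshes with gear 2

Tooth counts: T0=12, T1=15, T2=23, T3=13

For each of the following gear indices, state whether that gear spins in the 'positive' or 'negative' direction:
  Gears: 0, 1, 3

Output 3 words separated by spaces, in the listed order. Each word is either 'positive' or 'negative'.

Gear 0 (driver): negative (depth 0)
  gear 1: meshes with gear 0 -> depth 1 -> positive (opposite of gear 0)
  gear 2: meshes with gear 1 -> depth 2 -> negative (opposite of gear 1)
  gear 3: meshes with gear 2 -> depth 3 -> positive (opposite of gear 2)
Queried indices 0, 1, 3 -> negative, positive, positive

Answer: negative positive positive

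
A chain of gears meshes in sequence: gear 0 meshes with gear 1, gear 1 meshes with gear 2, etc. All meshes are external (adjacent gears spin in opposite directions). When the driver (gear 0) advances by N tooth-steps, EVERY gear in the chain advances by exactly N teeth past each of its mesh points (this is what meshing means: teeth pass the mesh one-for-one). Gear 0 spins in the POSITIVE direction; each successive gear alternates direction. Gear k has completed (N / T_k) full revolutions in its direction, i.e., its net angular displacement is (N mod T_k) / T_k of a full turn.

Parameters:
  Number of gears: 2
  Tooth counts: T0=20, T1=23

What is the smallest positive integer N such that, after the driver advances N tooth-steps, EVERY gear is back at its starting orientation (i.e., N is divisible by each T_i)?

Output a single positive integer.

Gear k returns to start when N is a multiple of T_k.
All gears at start simultaneously when N is a common multiple of [20, 23]; the smallest such N is lcm(20, 23).
Start: lcm = T0 = 20
Fold in T1=23: gcd(20, 23) = 1; lcm(20, 23) = 20 * 23 / 1 = 460 / 1 = 460
Full cycle length = 460

Answer: 460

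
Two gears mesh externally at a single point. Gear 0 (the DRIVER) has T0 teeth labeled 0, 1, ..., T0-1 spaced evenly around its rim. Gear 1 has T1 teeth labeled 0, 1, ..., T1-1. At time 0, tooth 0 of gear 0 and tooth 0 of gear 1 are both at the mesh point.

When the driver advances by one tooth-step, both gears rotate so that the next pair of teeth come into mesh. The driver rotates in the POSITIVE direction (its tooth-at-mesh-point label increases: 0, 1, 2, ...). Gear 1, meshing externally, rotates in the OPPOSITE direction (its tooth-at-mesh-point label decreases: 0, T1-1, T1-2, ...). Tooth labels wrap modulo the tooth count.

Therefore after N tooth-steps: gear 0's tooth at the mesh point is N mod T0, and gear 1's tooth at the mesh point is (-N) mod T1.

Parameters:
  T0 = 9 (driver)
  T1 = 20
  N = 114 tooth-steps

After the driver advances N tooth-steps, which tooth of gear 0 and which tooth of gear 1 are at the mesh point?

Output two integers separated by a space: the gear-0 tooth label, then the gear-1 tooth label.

Answer: 6 6

Derivation:
Gear 0 (driver, T0=9): tooth at mesh = N mod T0
  114 = 12 * 9 + 6, so 114 mod 9 = 6
  gear 0 tooth = 6
Gear 1 (driven, T1=20): tooth at mesh = (-N) mod T1
  114 = 5 * 20 + 14, so 114 mod 20 = 14
  (-114) mod 20 = (-14) mod 20 = 20 - 14 = 6
Mesh after 114 steps: gear-0 tooth 6 meets gear-1 tooth 6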